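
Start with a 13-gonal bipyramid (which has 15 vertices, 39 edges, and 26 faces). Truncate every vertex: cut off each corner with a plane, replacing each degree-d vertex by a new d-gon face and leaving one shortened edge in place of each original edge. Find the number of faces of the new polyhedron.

41

Truncation replaces each original edge-end by a new vertex, so V′ = 2E = 78.
Each original edge survives, and each old vertex of degree d contributes d new edges; summing degrees gives Σd = 2E, so E′ = E + 2E = 3E = 117.
Each original face survives and each original vertex becomes one new face: F′ = F + V = 41.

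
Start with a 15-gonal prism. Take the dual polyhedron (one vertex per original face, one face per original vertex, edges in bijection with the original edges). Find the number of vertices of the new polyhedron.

The base solid has V = 30, E = 45, F = 17.
The dual swaps V and F and preserves E: V′ = F = 17, E′ = E = 45, F′ = V = 30.

17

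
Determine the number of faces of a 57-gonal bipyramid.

A bipyramid over an n-gon has 2n triangular faces and n + 2 vertices: V = 57 + 2 = 59, E = 3·57 = 171, F = 2·57 = 114.

114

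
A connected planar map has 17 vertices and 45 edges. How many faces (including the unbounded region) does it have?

30

Euler's formula for a connected plane graph: V − E + F = 2, so F = 2 − 17 + 45 = 30.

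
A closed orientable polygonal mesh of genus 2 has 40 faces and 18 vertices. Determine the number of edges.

For a closed orientable surface of genus 2, χ = 2 − 2·2 = -2.
E = V + F − (-2) = 18 + 40 − (-2) = 60.

60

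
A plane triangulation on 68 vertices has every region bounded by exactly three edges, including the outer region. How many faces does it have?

132

In a plane triangulation 3F = 2E and V − E + F = 2, so F = 2V − 4 = 2·68 − 4 = 132.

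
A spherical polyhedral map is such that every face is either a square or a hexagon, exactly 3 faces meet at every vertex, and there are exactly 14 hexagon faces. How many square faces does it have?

Let x be the number of squares; then F = 14 + x.
Edge–face incidences: 2E = 6·14 + 4·x = 84 + 4x.
Every vertex has degree 3, so 3V = 2E.
Euler: V − E + F = 2 ⇒ (2E)/3 − E + (14 + x) = 2.
Multiply by 6: 2·(2E) − 3·(2E) + 6·(14 + x) = 12, i.e. 84 + 6x − (84 + 4x) = 12.
Collecting terms: 2x = 12, so x = 6.
Then 2E = 84 + 4·6 = 108, so E = 54, V = 2E/3 = 36, F = 14 + 6 = 20.

6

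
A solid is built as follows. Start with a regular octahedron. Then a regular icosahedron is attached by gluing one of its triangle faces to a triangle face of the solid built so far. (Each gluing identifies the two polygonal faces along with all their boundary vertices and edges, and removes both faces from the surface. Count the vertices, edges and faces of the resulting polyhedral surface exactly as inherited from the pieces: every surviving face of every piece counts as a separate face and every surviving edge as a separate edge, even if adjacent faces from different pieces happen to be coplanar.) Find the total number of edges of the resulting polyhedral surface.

39

A regular octahedron: V=6, E=12, F=8.
Attach a regular icosahedron (V=12, E=30, F=20) along a 3-gon: merge 3 vertices and 3 edges, delete both glued faces → V=15, E=39, F=26.
Check: V − E + F = 15 − 39 + 26 = 2.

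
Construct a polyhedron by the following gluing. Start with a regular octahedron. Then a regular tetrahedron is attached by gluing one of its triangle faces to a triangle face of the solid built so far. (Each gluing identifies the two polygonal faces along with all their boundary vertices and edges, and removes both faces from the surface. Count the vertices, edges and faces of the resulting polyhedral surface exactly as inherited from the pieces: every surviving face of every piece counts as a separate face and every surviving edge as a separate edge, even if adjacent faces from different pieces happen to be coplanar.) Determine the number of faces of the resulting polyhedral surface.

10

A regular octahedron: V=6, E=12, F=8.
Attach a regular tetrahedron (V=4, E=6, F=4) along a 3-gon: merge 3 vertices and 3 edges, delete both glued faces → V=7, E=15, F=10.
Check: V − E + F = 7 − 15 + 10 = 2.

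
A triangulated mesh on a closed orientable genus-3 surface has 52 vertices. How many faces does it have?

χ = 2 − 2·3 = -4, and every face is a triangle so 3F = 2E.
V − E + F = -4 with E = 3F/2 gives 52 − (3/2 − 1)·F = -4, so F = 112 and E = 168.

112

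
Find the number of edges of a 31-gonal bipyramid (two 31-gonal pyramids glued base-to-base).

93

A bipyramid over an n-gon has 2n triangular faces and n + 2 vertices: V = 31 + 2 = 33, E = 3·31 = 93, F = 2·31 = 62.
Check: V − E + F = 33 − 93 + 62 = 2.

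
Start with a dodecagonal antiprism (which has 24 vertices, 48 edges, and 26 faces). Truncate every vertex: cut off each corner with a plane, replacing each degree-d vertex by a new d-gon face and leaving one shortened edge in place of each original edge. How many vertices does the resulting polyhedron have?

Truncation replaces each original edge-end by a new vertex, so V′ = 2E = 96.
Each original edge survives, and each old vertex of degree d contributes d new edges; summing degrees gives Σd = 2E, so E′ = E + 2E = 3E = 144.
Each original face survives and each original vertex becomes one new face: F′ = F + V = 50.

96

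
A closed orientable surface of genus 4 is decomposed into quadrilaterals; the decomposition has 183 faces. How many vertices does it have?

177

χ = 2 − 2·4 = -6, and every face is a square so 4F = 2E.
E = 4·183/2 = 366. Then V = -6 + E − F = -6 + 366 − 183 = 177.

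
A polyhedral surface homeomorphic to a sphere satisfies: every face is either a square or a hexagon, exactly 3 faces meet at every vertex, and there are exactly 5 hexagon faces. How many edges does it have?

27

Let x be the number of squares; then F = 5 + x.
Edge–face incidences: 2E = 6·5 + 4·x = 30 + 4x.
Every vertex has degree 3, so 3V = 2E.
Euler: V − E + F = 2 ⇒ (2E)/3 − E + (5 + x) = 2.
Multiply by 6: 2·(2E) − 3·(2E) + 6·(5 + x) = 12, i.e. 30 + 6x − (30 + 4x) = 12.
Collecting terms: 2x = 12, so x = 6.
Then 2E = 30 + 4·6 = 54, so E = 27, V = 2E/3 = 18, F = 5 + 6 = 11.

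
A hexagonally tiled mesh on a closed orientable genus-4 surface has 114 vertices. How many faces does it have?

60

χ = 2 − 2·4 = -6, and every face is a hexagon so 6F = 2E.
V − E + F = -6 with E = 6F/2 gives 114 − (6/2 − 1)·F = -6, so F = 60 and E = 180.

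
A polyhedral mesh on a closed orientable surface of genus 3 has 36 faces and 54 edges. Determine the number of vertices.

For a closed orientable surface of genus 3, χ = 2 − 2·3 = -4.
V = -4 + E − F = -4 + 54 − 36 = 14.

14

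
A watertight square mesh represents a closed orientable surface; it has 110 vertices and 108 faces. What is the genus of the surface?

0

Every face is a square, so 2E = 4·108 = 432, giving E = 216.
χ = V − E + F = 110 − 216 + 108 = 2.
For a closed orientable surface χ = 2 − 2g, so g = (2 − (2))/2 = 0.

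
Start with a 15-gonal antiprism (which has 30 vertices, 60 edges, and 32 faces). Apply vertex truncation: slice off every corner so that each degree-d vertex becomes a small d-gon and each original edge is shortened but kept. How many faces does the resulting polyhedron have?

62

Truncation replaces each original edge-end by a new vertex, so V′ = 2E = 120.
Each original edge survives, and each old vertex of degree d contributes d new edges; summing degrees gives Σd = 2E, so E′ = E + 2E = 3E = 180.
Each original face survives and each original vertex becomes one new face: F′ = F + V = 62.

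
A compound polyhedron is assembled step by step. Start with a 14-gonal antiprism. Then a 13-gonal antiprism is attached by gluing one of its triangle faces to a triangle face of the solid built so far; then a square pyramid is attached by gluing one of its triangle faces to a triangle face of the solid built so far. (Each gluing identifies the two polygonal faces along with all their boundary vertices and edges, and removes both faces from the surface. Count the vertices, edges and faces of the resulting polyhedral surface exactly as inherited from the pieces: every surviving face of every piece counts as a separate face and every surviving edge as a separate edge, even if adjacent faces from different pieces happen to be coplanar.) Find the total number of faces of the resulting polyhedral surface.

59

A 14-gonal antiprism: V=28, E=56, F=30.
Attach a 13-gonal antiprism (V=26, E=52, F=28) along a 3-gon: merge 3 vertices and 3 edges, delete both glued faces → V=51, E=105, F=56.
Attach a square pyramid (V=5, E=8, F=5) along a 3-gon: merge 3 vertices and 3 edges, delete both glued faces → V=53, E=110, F=59.
Check: V − E + F = 53 − 110 + 59 = 2.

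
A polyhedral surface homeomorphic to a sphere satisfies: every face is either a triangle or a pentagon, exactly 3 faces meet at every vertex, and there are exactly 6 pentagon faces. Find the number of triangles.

Let x be the number of triangles; then F = 6 + x.
Edge–face incidences: 2E = 5·6 + 3·x = 30 + 3x.
Every vertex has degree 3, so 3V = 2E.
Euler: V − E + F = 2 ⇒ (2E)/3 − E + (6 + x) = 2.
Multiply by 6: 2·(2E) − 3·(2E) + 6·(6 + x) = 12, i.e. 36 + 6x − (30 + 3x) = 12.
Collecting terms: 3x + 6 = 12, so 3x = 6, so x = 2.
Then 2E = 30 + 3·2 = 36, so E = 18, V = 2E/3 = 12, F = 6 + 2 = 8.

2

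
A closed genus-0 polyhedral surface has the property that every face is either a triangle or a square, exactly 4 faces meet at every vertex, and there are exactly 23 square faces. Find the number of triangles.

8

Let x be the number of triangles; then F = 23 + x.
Edge–face incidences: 2E = 4·23 + 3·x = 92 + 3x.
Every vertex has degree 4, so 4V = 2E.
Euler: V − E + F = 2 ⇒ (2E)/4 − E + (23 + x) = 2.
Multiply by 8: 2·(2E) − 4·(2E) + 8·(23 + x) = 16, i.e. 184 + 8x − 2·(92 + 3x) = 16.
Collecting terms: 2x = 16, so x = 8.
Then 2E = 92 + 3·8 = 116, so E = 58, V = 2E/4 = 29, F = 23 + 8 = 31.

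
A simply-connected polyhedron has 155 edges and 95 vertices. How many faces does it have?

62

Here V − E + F = 2.
F = 2 − V + E = 2 − 95 + 155 = 62.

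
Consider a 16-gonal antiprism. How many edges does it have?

An antiprism on an n-gon has two n-gon caps and 2n triangles: V = 2·16 = 32, E = 4·16 = 64, F = 2·16 + 2 = 34.

64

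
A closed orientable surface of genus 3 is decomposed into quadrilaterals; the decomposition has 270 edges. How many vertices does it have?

χ = 2 − 2·3 = -4, and every face is a square so 4F = 2E.
F = 2E/4 = 135. Then V = -4 + E − F = -4 + 270 − 135 = 131.

131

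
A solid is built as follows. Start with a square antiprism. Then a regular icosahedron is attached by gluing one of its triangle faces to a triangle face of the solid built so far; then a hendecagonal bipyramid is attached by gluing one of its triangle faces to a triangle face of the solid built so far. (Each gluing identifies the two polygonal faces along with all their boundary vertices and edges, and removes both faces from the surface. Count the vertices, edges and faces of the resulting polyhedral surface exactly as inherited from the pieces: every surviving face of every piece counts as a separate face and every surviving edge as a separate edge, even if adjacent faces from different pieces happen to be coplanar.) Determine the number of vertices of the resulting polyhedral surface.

A square antiprism: V=8, E=16, F=10.
Attach a regular icosahedron (V=12, E=30, F=20) along a 3-gon: merge 3 vertices and 3 edges, delete both glued faces → V=17, E=43, F=28.
Attach a hendecagonal bipyramid (V=13, E=33, F=22) along a 3-gon: merge 3 vertices and 3 edges, delete both glued faces → V=27, E=73, F=48.
Check: V − E + F = 27 − 73 + 48 = 2.

27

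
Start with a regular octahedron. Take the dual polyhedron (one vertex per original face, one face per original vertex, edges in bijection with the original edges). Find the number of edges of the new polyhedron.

The base solid has V = 6, E = 12, F = 8.
The dual swaps V and F and preserves E: V′ = F = 8, E′ = E = 12, F′ = V = 6.

12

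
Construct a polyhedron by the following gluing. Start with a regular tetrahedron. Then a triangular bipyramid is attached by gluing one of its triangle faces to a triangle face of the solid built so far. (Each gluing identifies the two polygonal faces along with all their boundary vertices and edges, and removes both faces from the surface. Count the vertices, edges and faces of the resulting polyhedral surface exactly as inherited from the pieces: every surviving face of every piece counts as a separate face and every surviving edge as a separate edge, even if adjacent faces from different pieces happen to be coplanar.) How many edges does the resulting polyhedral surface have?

12

A regular tetrahedron: V=4, E=6, F=4.
Attach a triangular bipyramid (V=5, E=9, F=6) along a 3-gon: merge 3 vertices and 3 edges, delete both glued faces → V=6, E=12, F=8.
Check: V − E + F = 6 − 12 + 8 = 2.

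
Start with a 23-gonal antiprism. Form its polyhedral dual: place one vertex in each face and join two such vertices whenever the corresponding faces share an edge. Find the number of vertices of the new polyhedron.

The base solid has V = 46, E = 92, F = 48.
The dual swaps V and F and preserves E: V′ = F = 48, E′ = E = 92, F′ = V = 46.

48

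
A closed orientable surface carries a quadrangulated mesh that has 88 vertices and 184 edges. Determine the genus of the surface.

3

Every face is a square and each edge borders two faces, so 4F = 2·184, giving F = 92.
χ = V − E + F = 88 − 184 + 92 = -4.
For a closed orientable surface χ = 2 − 2g, so g = (2 − (-4))/2 = 3.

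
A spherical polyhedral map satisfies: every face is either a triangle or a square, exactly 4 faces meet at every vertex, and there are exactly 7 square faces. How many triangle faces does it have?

Let x be the number of triangles; then F = 7 + x.
Edge–face incidences: 2E = 4·7 + 3·x = 28 + 3x.
Every vertex has degree 4, so 4V = 2E.
Euler: V − E + F = 2 ⇒ (2E)/4 − E + (7 + x) = 2.
Multiply by 8: 2·(2E) − 4·(2E) + 8·(7 + x) = 16, i.e. 56 + 8x − 2·(28 + 3x) = 16.
Collecting terms: 2x = 16, so x = 8.
Then 2E = 28 + 3·8 = 52, so E = 26, V = 2E/4 = 13, F = 7 + 8 = 15.

8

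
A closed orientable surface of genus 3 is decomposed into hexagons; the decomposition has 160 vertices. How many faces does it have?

82

χ = 2 − 2·3 = -4, and every face is a hexagon so 6F = 2E.
V − E + F = -4 with E = 6F/2 gives 160 − (6/2 − 1)·F = -4, so F = 82 and E = 246.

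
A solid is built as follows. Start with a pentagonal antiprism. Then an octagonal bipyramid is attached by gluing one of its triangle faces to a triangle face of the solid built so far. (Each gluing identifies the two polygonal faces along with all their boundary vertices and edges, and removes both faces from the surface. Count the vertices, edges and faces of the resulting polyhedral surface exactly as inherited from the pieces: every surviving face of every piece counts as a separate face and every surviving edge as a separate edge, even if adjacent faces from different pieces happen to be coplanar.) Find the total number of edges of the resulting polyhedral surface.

A pentagonal antiprism: V=10, E=20, F=12.
Attach an octagonal bipyramid (V=10, E=24, F=16) along a 3-gon: merge 3 vertices and 3 edges, delete both glued faces → V=17, E=41, F=26.
Check: V − E + F = 17 − 41 + 26 = 2.

41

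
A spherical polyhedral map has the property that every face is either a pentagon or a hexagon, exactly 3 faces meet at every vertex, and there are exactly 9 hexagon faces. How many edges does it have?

57

Let x be the number of pentagons; then F = 9 + x.
Edge–face incidences: 2E = 6·9 + 5·x = 54 + 5x.
Every vertex has degree 3, so 3V = 2E.
Euler: V − E + F = 2 ⇒ (2E)/3 − E + (9 + x) = 2.
Multiply by 6: 2·(2E) − 3·(2E) + 6·(9 + x) = 12, i.e. 54 + 6x − (54 + 5x) = 12.
Collecting terms: x = 12.
Then 2E = 54 + 5·12 = 114, so E = 57, V = 2E/3 = 38, F = 9 + 12 = 21.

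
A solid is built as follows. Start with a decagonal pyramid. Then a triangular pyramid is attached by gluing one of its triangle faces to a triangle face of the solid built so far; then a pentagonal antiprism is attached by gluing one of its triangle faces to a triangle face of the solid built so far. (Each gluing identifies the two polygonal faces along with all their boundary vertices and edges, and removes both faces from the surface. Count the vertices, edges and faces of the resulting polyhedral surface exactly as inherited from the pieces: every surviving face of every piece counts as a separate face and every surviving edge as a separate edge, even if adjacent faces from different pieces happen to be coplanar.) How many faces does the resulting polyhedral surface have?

A decagonal pyramid: V=11, E=20, F=11.
Attach a triangular pyramid (V=4, E=6, F=4) along a 3-gon: merge 3 vertices and 3 edges, delete both glued faces → V=12, E=23, F=13.
Attach a pentagonal antiprism (V=10, E=20, F=12) along a 3-gon: merge 3 vertices and 3 edges, delete both glued faces → V=19, E=40, F=23.
Check: V − E + F = 19 − 40 + 23 = 2.

23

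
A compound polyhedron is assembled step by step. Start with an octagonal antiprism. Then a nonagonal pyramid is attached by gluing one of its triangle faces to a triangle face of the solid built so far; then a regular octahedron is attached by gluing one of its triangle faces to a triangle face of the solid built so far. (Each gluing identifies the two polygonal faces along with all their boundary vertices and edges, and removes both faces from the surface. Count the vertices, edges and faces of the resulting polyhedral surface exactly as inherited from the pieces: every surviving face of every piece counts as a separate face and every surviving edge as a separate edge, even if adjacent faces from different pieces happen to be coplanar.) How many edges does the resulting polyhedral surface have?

56

An octagonal antiprism: V=16, E=32, F=18.
Attach a nonagonal pyramid (V=10, E=18, F=10) along a 3-gon: merge 3 vertices and 3 edges, delete both glued faces → V=23, E=47, F=26.
Attach a regular octahedron (V=6, E=12, F=8) along a 3-gon: merge 3 vertices and 3 edges, delete both glued faces → V=26, E=56, F=32.
Check: V − E + F = 26 − 56 + 32 = 2.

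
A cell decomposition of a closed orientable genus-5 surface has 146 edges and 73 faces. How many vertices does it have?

65

For a closed orientable surface of genus 5, χ = 2 − 2·5 = -8.
V = -8 + E − F = -8 + 146 − 73 = 65.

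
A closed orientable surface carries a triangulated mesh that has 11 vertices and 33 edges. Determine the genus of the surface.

1

Every face is a triangle and each edge borders two faces, so 3F = 2·33, giving F = 22.
χ = V − E + F = 11 − 33 + 22 = 0.
For a closed orientable surface χ = 2 − 2g, so g = (2 − (0))/2 = 1.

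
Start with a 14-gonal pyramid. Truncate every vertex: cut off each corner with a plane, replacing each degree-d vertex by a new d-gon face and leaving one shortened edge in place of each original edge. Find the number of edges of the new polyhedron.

The base solid has V = 15, E = 28, F = 15.
Truncation replaces each original edge-end by a new vertex, so V′ = 2E = 56.
Each original edge survives, and each old vertex of degree d contributes d new edges; summing degrees gives Σd = 2E, so E′ = E + 2E = 3E = 84.
Each original face survives and each original vertex becomes one new face: F′ = F + V = 30.

84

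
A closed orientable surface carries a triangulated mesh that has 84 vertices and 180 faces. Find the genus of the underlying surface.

Every face is a triangle, so 2E = 3·180 = 540, giving E = 270.
χ = V − E + F = 84 − 270 + 180 = -6.
For a closed orientable surface χ = 2 − 2g, so g = (2 − (-6))/2 = 4.

4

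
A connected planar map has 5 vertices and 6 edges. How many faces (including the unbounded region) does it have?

Euler's formula for a connected plane graph: V − E + F = 2, so F = 2 − 5 + 6 = 3.

3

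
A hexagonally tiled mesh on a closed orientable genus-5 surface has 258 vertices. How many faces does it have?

χ = 2 − 2·5 = -8, and every face is a hexagon so 6F = 2E.
V − E + F = -8 with E = 6F/2 gives 258 − (6/2 − 1)·F = -8, so F = 133 and E = 399.

133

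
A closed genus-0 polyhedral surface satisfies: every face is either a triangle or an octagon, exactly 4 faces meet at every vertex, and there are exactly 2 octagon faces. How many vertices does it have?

16

Let x be the number of triangles; then F = 2 + x.
Edge–face incidences: 2E = 8·2 + 3·x = 16 + 3x.
Every vertex has degree 4, so 4V = 2E.
Euler: V − E + F = 2 ⇒ (2E)/4 − E + (2 + x) = 2.
Multiply by 8: 2·(2E) − 4·(2E) + 8·(2 + x) = 16, i.e. 16 + 8x − 2·(16 + 3x) = 16.
Collecting terms: 2x − 16 = 16, so 2x = 32, so x = 16.
Then 2E = 16 + 3·16 = 64, so E = 32, V = 2E/4 = 16, F = 2 + 16 = 18.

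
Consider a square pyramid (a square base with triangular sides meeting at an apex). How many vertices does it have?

5

A pyramid on an n-gon base has one n-gon and n triangles: V = 4 + 1 = 5, E = 2·4 = 8, F = 4 + 1 = 5.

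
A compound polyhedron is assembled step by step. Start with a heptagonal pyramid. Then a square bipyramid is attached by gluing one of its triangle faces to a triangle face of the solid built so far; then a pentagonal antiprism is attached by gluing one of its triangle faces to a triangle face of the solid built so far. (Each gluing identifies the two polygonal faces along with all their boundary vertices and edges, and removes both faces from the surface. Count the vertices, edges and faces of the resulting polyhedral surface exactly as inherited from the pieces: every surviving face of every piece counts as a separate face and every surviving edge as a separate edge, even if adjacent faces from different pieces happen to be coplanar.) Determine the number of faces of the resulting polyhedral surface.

24

A heptagonal pyramid: V=8, E=14, F=8.
Attach a square bipyramid (V=6, E=12, F=8) along a 3-gon: merge 3 vertices and 3 edges, delete both glued faces → V=11, E=23, F=14.
Attach a pentagonal antiprism (V=10, E=20, F=12) along a 3-gon: merge 3 vertices and 3 edges, delete both glued faces → V=18, E=40, F=24.
Check: V − E + F = 18 − 40 + 24 = 2.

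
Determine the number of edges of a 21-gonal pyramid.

A pyramid on an n-gon base has one n-gon and n triangles: V = 21 + 1 = 22, E = 2·21 = 42, F = 21 + 1 = 22.
Check: V − E + F = 22 − 42 + 22 = 2.

42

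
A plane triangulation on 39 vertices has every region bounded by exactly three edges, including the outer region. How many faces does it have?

In a plane triangulation 3F = 2E and V − E + F = 2, so F = 2V − 4 = 2·39 − 4 = 74.

74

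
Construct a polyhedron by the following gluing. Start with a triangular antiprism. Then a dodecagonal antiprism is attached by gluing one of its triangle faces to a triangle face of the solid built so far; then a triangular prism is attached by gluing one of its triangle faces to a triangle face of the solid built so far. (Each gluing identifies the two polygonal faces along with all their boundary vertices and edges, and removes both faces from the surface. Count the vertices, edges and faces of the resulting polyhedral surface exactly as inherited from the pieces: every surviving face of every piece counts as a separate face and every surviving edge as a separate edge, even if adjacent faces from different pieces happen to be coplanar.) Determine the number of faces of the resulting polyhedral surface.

A triangular antiprism: V=6, E=12, F=8.
Attach a dodecagonal antiprism (V=24, E=48, F=26) along a 3-gon: merge 3 vertices and 3 edges, delete both glued faces → V=27, E=57, F=32.
Attach a triangular prism (V=6, E=9, F=5) along a 3-gon: merge 3 vertices and 3 edges, delete both glued faces → V=30, E=63, F=35.
Check: V − E + F = 30 − 63 + 35 = 2.

35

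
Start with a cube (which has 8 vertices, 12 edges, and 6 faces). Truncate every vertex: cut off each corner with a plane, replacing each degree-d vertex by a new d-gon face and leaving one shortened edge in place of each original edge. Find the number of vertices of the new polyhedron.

Truncation replaces each original edge-end by a new vertex, so V′ = 2E = 24.
Each original edge survives, and each old vertex of degree d contributes d new edges; summing degrees gives Σd = 2E, so E′ = E + 2E = 3E = 36.
Each original face survives and each original vertex becomes one new face: F′ = F + V = 14.

24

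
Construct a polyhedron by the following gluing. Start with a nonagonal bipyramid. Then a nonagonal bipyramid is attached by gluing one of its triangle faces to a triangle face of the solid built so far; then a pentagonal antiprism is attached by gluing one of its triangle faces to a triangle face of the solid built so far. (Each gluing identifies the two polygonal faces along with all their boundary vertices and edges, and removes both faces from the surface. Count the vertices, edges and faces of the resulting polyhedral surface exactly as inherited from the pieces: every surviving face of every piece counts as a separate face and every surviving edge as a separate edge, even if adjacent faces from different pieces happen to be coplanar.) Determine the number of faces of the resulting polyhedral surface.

44

A nonagonal bipyramid: V=11, E=27, F=18.
Attach a nonagonal bipyramid (V=11, E=27, F=18) along a 3-gon: merge 3 vertices and 3 edges, delete both glued faces → V=19, E=51, F=34.
Attach a pentagonal antiprism (V=10, E=20, F=12) along a 3-gon: merge 3 vertices and 3 edges, delete both glued faces → V=26, E=68, F=44.
Check: V − E + F = 26 − 68 + 44 = 2.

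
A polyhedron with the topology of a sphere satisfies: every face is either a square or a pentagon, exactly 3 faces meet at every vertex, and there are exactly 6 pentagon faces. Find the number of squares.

Let x be the number of squares; then F = 6 + x.
Edge–face incidences: 2E = 5·6 + 4·x = 30 + 4x.
Every vertex has degree 3, so 3V = 2E.
Euler: V − E + F = 2 ⇒ (2E)/3 − E + (6 + x) = 2.
Multiply by 6: 2·(2E) − 3·(2E) + 6·(6 + x) = 12, i.e. 36 + 6x − (30 + 4x) = 12.
Collecting terms: 2x + 6 = 12, so 2x = 6, so x = 3.
Then 2E = 30 + 4·3 = 42, so E = 21, V = 2E/3 = 14, F = 6 + 3 = 9.

3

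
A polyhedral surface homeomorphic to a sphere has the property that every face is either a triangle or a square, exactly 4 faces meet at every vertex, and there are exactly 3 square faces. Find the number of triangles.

8

Let x be the number of triangles; then F = 3 + x.
Edge–face incidences: 2E = 4·3 + 3·x = 12 + 3x.
Every vertex has degree 4, so 4V = 2E.
Euler: V − E + F = 2 ⇒ (2E)/4 − E + (3 + x) = 2.
Multiply by 8: 2·(2E) − 4·(2E) + 8·(3 + x) = 16, i.e. 24 + 8x − 2·(12 + 3x) = 16.
Collecting terms: 2x = 16, so x = 8.
Then 2E = 12 + 3·8 = 36, so E = 18, V = 2E/4 = 9, F = 3 + 8 = 11.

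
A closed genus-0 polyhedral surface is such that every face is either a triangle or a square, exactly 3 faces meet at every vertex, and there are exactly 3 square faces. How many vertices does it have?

6

Let x be the number of triangles; then F = 3 + x.
Edge–face incidences: 2E = 4·3 + 3·x = 12 + 3x.
Every vertex has degree 3, so 3V = 2E.
Euler: V − E + F = 2 ⇒ (2E)/3 − E + (3 + x) = 2.
Multiply by 6: 2·(2E) − 3·(2E) + 6·(3 + x) = 12, i.e. 18 + 6x − (12 + 3x) = 12.
Collecting terms: 3x + 6 = 12, so 3x = 6, so x = 2.
Then 2E = 12 + 3·2 = 18, so E = 9, V = 2E/3 = 6, F = 3 + 2 = 5.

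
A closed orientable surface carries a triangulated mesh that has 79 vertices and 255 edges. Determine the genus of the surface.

Every face is a triangle and each edge borders two faces, so 3F = 2·255, giving F = 170.
χ = V − E + F = 79 − 255 + 170 = -6.
For a closed orientable surface χ = 2 − 2g, so g = (2 − (-6))/2 = 4.

4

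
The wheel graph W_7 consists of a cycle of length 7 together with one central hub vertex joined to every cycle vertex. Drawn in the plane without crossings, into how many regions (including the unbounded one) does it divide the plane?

8

W_7 has V = 7 + 1 = 8 vertices and E = 2·7 = 14 edges.
By Euler's formula F = 2 − V + E = 2 − 8 + 14 = 8.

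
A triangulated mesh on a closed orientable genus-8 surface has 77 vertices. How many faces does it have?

χ = 2 − 2·8 = -14, and every face is a triangle so 3F = 2E.
V − E + F = -14 with E = 3F/2 gives 77 − (3/2 − 1)·F = -14, so F = 182 and E = 273.

182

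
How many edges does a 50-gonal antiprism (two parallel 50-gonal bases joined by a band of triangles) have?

An antiprism on an n-gon has two n-gon caps and 2n triangles: V = 2·50 = 100, E = 4·50 = 200, F = 2·50 + 2 = 102.

200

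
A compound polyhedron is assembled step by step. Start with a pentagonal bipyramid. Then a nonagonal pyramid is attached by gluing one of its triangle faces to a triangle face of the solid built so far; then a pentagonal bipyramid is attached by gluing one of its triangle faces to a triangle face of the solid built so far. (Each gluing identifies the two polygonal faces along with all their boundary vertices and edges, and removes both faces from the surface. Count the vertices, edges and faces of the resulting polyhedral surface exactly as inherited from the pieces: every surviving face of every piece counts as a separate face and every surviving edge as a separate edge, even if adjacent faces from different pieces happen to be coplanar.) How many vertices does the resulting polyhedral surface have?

A pentagonal bipyramid: V=7, E=15, F=10.
Attach a nonagonal pyramid (V=10, E=18, F=10) along a 3-gon: merge 3 vertices and 3 edges, delete both glued faces → V=14, E=30, F=18.
Attach a pentagonal bipyramid (V=7, E=15, F=10) along a 3-gon: merge 3 vertices and 3 edges, delete both glued faces → V=18, E=42, F=26.
Check: V − E + F = 18 − 42 + 26 = 2.

18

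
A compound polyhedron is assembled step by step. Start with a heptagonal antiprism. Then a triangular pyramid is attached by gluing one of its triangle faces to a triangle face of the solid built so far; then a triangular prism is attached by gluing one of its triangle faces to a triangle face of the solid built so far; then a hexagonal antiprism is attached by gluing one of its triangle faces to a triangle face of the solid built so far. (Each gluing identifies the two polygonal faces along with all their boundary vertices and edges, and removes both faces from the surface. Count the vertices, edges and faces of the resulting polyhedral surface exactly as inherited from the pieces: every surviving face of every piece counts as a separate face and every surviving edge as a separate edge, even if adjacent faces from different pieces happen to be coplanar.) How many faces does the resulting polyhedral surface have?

A heptagonal antiprism: V=14, E=28, F=16.
Attach a triangular pyramid (V=4, E=6, F=4) along a 3-gon: merge 3 vertices and 3 edges, delete both glued faces → V=15, E=31, F=18.
Attach a triangular prism (V=6, E=9, F=5) along a 3-gon: merge 3 vertices and 3 edges, delete both glued faces → V=18, E=37, F=21.
Attach a hexagonal antiprism (V=12, E=24, F=14) along a 3-gon: merge 3 vertices and 3 edges, delete both glued faces → V=27, E=58, F=33.
Check: V − E + F = 27 − 58 + 33 = 2.

33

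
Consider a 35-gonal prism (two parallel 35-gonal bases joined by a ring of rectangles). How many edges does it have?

105

A prism on an n-gon has two n-gon bases and n rectangular sides: V = 2·35 = 70, E = 3·35 = 105, F = 35 + 2 = 37.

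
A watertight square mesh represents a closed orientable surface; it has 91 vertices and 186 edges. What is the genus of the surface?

2

Every face is a square and each edge borders two faces, so 4F = 2·186, giving F = 93.
χ = V − E + F = 91 − 186 + 93 = -2.
For a closed orientable surface χ = 2 − 2g, so g = (2 − (-2))/2 = 2.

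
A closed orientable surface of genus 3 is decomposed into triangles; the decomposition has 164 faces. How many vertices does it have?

78

χ = 2 − 2·3 = -4, and every face is a triangle so 3F = 2E.
E = 3·164/2 = 246. Then V = -4 + E − F = -4 + 246 − 164 = 78.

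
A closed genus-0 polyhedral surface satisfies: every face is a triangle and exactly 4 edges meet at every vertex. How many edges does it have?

12

Each face has 3 edges and each edge borders two faces, so 2E = 3F.
Each vertex has degree 4, so 4V = 2E and hence V = 3F/4.
Euler: V − E + F = 2 ⇒ (3F/4) − (3F/2) + F = 2.
Multiply by 8: (6 − 12 + 8)F = 16, i.e. 2F = 16.
So F = 8, E = 3·8/2 = 12, V = 3·8/4 = 6.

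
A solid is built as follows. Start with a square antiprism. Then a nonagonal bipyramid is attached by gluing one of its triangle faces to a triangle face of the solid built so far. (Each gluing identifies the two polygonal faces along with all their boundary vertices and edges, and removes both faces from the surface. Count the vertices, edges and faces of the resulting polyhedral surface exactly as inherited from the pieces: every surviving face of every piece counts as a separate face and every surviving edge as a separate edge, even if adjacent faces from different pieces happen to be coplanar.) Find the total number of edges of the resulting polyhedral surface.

A square antiprism: V=8, E=16, F=10.
Attach a nonagonal bipyramid (V=11, E=27, F=18) along a 3-gon: merge 3 vertices and 3 edges, delete both glued faces → V=16, E=40, F=26.
Check: V − E + F = 16 − 40 + 26 = 2.

40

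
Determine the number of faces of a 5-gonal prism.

7

A prism on an n-gon has two n-gon bases and n rectangular sides: V = 2·5 = 10, E = 3·5 = 15, F = 5 + 2 = 7.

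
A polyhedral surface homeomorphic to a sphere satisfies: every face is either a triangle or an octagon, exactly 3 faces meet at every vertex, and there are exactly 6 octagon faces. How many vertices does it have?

Let x be the number of triangles; then F = 6 + x.
Edge–face incidences: 2E = 8·6 + 3·x = 48 + 3x.
Every vertex has degree 3, so 3V = 2E.
Euler: V − E + F = 2 ⇒ (2E)/3 − E + (6 + x) = 2.
Multiply by 6: 2·(2E) − 3·(2E) + 6·(6 + x) = 12, i.e. 36 + 6x − (48 + 3x) = 12.
Collecting terms: 3x − 12 = 12, so 3x = 24, so x = 8.
Then 2E = 48 + 3·8 = 72, so E = 36, V = 2E/3 = 24, F = 6 + 8 = 14.

24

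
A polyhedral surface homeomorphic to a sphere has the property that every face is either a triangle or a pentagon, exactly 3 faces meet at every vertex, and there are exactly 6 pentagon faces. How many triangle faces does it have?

Let x be the number of triangles; then F = 6 + x.
Edge–face incidences: 2E = 5·6 + 3·x = 30 + 3x.
Every vertex has degree 3, so 3V = 2E.
Euler: V − E + F = 2 ⇒ (2E)/3 − E + (6 + x) = 2.
Multiply by 6: 2·(2E) − 3·(2E) + 6·(6 + x) = 12, i.e. 36 + 6x − (30 + 3x) = 12.
Collecting terms: 3x + 6 = 12, so 3x = 6, so x = 2.
Then 2E = 30 + 3·2 = 36, so E = 18, V = 2E/3 = 12, F = 6 + 2 = 8.

2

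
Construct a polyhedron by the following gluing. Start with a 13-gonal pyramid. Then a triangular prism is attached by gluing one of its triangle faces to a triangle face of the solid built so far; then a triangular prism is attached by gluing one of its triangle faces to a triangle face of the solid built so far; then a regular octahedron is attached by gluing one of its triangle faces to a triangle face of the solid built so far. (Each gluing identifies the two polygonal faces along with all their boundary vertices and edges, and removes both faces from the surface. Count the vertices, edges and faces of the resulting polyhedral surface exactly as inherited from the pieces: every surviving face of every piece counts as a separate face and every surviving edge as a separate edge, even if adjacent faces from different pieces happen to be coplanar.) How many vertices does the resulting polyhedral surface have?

23

A 13-gonal pyramid: V=14, E=26, F=14.
Attach a triangular prism (V=6, E=9, F=5) along a 3-gon: merge 3 vertices and 3 edges, delete both glued faces → V=17, E=32, F=17.
Attach a triangular prism (V=6, E=9, F=5) along a 3-gon: merge 3 vertices and 3 edges, delete both glued faces → V=20, E=38, F=20.
Attach a regular octahedron (V=6, E=12, F=8) along a 3-gon: merge 3 vertices and 3 edges, delete both glued faces → V=23, E=47, F=26.
Check: V − E + F = 23 − 47 + 26 = 2.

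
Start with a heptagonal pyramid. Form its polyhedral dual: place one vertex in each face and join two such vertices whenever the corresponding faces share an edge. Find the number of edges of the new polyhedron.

14

The base solid has V = 8, E = 14, F = 8.
The dual swaps V and F and preserves E: V′ = F = 8, E′ = E = 14, F′ = V = 8.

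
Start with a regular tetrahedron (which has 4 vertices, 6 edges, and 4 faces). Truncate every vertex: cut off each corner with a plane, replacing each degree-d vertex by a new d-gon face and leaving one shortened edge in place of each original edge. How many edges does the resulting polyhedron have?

18

Truncation replaces each original edge-end by a new vertex, so V′ = 2E = 12.
Each original edge survives, and each old vertex of degree d contributes d new edges; summing degrees gives Σd = 2E, so E′ = E + 2E = 3E = 18.
Each original face survives and each original vertex becomes one new face: F′ = F + V = 8.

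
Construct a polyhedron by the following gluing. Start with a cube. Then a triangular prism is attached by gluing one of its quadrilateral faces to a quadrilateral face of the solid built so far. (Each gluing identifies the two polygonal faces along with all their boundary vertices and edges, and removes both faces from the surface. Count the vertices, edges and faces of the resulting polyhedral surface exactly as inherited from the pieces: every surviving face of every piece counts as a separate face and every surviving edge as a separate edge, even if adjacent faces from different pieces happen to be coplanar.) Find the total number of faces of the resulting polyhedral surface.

9

A cube: V=8, E=12, F=6.
Attach a triangular prism (V=6, E=9, F=5) along a 4-gon: merge 4 vertices and 4 edges, delete both glued faces → V=10, E=17, F=9.
Check: V − E + F = 10 − 17 + 9 = 2.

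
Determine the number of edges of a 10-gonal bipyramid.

A bipyramid over an n-gon has 2n triangular faces and n + 2 vertices: V = 10 + 2 = 12, E = 3·10 = 30, F = 2·10 = 20.

30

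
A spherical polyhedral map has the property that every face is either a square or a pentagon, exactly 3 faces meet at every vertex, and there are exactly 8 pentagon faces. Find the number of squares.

Let x be the number of squares; then F = 8 + x.
Edge–face incidences: 2E = 5·8 + 4·x = 40 + 4x.
Every vertex has degree 3, so 3V = 2E.
Euler: V − E + F = 2 ⇒ (2E)/3 − E + (8 + x) = 2.
Multiply by 6: 2·(2E) − 3·(2E) + 6·(8 + x) = 12, i.e. 48 + 6x − (40 + 4x) = 12.
Collecting terms: 2x + 8 = 12, so 2x = 4, so x = 2.
Then 2E = 40 + 4·2 = 48, so E = 24, V = 2E/3 = 16, F = 8 + 2 = 10.

2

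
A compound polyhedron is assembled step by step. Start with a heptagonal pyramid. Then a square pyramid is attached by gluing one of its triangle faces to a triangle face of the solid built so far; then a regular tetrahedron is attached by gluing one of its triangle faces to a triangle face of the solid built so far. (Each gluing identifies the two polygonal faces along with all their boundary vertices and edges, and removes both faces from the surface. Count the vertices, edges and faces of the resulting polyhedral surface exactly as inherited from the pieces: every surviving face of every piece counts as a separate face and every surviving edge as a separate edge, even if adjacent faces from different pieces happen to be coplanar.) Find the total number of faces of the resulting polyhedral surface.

13

A heptagonal pyramid: V=8, E=14, F=8.
Attach a square pyramid (V=5, E=8, F=5) along a 3-gon: merge 3 vertices and 3 edges, delete both glued faces → V=10, E=19, F=11.
Attach a regular tetrahedron (V=4, E=6, F=4) along a 3-gon: merge 3 vertices and 3 edges, delete both glued faces → V=11, E=22, F=13.
Check: V − E + F = 11 − 22 + 13 = 2.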